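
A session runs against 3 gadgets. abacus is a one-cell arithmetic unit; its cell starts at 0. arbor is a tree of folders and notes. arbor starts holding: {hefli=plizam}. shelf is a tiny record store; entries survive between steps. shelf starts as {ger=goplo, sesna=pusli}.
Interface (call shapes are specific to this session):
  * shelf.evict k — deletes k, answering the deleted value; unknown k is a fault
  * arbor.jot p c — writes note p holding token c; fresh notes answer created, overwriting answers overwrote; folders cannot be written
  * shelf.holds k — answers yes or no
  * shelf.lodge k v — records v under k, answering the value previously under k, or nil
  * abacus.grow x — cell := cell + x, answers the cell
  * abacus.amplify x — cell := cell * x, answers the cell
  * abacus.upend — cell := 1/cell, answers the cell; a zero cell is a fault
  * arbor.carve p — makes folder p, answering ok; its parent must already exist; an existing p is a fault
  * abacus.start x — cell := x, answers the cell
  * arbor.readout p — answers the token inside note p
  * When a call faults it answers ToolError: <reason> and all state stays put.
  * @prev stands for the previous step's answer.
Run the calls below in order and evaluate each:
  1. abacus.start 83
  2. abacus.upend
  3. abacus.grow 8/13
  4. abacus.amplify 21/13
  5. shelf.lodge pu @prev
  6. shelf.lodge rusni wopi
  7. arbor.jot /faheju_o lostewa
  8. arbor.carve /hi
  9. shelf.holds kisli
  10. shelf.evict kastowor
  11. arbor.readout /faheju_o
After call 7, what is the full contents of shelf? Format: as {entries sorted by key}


Answer: {ger=goplo, pu=14217/14027, rusni=wopi, sesna=pusli}

Derivation:
·→ abacus.start(83)
·← 83
·→ abacus.upend()
·← 1/83
·→ abacus.grow(8/13)
·← 677/1079
·→ abacus.amplify(21/13)
·← 14217/14027
·→ shelf.lodge(pu, @prev)
·← nil
·→ shelf.lodge(rusni, wopi)
·← nil
·→ arbor.jot(/faheju_o, lostewa)
·← created
·→ arbor.carve(/hi)
·← ok
·→ shelf.holds(kisli)
·← no
·→ shelf.evict(kastowor)
·← ToolError: no such key kastowor
·→ arbor.readout(/faheju_o)
·← lostewa


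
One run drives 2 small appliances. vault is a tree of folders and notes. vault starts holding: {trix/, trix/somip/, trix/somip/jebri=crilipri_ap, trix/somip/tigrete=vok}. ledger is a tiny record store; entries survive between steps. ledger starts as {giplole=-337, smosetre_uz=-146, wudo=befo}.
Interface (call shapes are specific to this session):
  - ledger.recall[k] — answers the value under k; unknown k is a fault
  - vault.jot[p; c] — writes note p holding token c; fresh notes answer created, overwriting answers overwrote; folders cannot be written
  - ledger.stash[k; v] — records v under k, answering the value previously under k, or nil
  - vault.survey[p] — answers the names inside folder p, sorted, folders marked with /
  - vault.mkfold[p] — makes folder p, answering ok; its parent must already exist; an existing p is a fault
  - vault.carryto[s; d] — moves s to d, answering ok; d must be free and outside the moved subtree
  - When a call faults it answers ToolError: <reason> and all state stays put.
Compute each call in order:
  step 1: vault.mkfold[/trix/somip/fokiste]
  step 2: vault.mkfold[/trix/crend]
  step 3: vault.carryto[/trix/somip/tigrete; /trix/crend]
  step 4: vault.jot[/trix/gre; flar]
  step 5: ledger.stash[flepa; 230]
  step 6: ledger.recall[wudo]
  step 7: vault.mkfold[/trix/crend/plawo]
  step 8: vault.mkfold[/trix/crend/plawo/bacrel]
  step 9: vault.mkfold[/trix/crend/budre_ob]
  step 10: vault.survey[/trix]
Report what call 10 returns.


Answer: [crend/, gre, somip/]

Derivation:
Next I call vault.mkfold using /trix/somip/fokiste, giving ok.
Now I run vault.mkfold using /trix/crend, giving ok.
I invoke vault.carryto using /trix/somip/tigrete, /trix/crend, yielding ToolError: exists.
I run vault.jot using /trix/gre, flar, and see created.
Next I call ledger.stash using flepa, 230, yielding nil.
I call ledger.recall using wudo, giving befo.
I try vault.mkfold using /trix/crend/plawo, and get ok.
I call vault.mkfold using /trix/crend/plawo/bacrel, and observe ok.
I invoke vault.mkfold using /trix/crend/budre_ob, and see ok.
I call vault.survey using /trix: [crend/, gre, somip/].


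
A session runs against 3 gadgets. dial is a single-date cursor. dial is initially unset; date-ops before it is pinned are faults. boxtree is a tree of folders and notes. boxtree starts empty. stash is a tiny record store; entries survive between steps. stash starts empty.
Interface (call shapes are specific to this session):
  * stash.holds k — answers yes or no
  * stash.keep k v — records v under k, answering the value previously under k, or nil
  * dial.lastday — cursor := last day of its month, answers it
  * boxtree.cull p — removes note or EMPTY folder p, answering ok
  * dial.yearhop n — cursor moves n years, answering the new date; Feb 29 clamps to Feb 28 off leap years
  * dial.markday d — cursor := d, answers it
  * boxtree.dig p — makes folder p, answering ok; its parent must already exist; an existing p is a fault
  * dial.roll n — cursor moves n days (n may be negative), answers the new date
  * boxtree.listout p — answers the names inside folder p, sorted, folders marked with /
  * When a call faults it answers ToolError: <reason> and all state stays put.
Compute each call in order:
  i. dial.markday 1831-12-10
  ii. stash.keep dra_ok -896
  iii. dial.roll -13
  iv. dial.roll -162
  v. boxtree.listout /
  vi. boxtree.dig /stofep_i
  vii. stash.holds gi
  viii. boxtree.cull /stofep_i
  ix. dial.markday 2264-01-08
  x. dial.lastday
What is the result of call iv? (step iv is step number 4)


% dial.markday d=1831-12-10
  1831-12-10
% stash.keep k=dra_ok v=-896
  nil
% dial.roll n=-13
  1831-11-27
% dial.roll n=-162
  1831-06-18
% boxtree.listout p=/
  []
% boxtree.dig p=/stofep_i
  ok
% stash.holds k=gi
  no
% boxtree.cull p=/stofep_i
  ok
% dial.markday d=2264-01-08
  2264-01-08
% dial.lastday
  2264-01-31

Answer: 1831-06-18


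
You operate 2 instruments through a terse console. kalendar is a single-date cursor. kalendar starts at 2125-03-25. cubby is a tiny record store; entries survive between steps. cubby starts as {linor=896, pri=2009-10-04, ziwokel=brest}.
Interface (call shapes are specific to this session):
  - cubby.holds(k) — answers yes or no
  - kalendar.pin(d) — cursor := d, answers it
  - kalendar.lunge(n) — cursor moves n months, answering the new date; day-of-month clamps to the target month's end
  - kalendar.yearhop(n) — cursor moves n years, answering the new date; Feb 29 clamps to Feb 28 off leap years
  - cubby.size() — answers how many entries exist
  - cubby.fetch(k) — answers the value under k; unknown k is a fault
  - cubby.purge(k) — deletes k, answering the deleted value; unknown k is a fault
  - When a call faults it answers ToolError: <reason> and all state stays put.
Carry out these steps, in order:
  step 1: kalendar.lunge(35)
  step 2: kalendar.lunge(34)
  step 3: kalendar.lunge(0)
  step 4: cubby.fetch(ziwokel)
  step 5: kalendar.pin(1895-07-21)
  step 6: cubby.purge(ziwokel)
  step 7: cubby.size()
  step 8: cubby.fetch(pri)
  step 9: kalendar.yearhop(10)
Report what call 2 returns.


→ kalendar.lunge(n='35')
← 2128-02-25
→ kalendar.lunge(n='34')
← 2130-12-25
→ kalendar.lunge(n='0')
← 2130-12-25
→ cubby.fetch(k='ziwokel')
← brest
→ kalendar.pin(d='1895-07-21')
← 1895-07-21
→ cubby.purge(k='ziwokel')
← brest
→ cubby.size()
← 2
→ cubby.fetch(k='pri')
← 2009-10-04
→ kalendar.yearhop(n='10')
← 1905-07-21

Answer: 2130-12-25


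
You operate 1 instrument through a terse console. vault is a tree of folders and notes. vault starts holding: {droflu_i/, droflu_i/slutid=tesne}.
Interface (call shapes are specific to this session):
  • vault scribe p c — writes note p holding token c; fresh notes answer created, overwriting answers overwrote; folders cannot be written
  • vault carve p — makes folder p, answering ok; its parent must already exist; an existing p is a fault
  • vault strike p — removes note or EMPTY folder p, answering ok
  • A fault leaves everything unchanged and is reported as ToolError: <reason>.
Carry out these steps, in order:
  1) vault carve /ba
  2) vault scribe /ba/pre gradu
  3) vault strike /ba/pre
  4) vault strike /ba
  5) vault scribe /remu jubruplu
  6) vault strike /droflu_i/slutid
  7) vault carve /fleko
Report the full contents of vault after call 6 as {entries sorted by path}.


Answer: {droflu_i/, remu=jubruplu}

Derivation:
// 1. vault carve(p→/ba) -> ok
// 2. vault scribe(p→/ba/pre, c→gradu) -> created
// 3. vault strike(p→/ba/pre) -> ok
// 4. vault strike(p→/ba) -> ok
// 5. vault scribe(p→/remu, c→jubruplu) -> created
// 6. vault strike(p→/droflu_i/slutid) -> ok
// 7. vault carve(p→/fleko) -> ok


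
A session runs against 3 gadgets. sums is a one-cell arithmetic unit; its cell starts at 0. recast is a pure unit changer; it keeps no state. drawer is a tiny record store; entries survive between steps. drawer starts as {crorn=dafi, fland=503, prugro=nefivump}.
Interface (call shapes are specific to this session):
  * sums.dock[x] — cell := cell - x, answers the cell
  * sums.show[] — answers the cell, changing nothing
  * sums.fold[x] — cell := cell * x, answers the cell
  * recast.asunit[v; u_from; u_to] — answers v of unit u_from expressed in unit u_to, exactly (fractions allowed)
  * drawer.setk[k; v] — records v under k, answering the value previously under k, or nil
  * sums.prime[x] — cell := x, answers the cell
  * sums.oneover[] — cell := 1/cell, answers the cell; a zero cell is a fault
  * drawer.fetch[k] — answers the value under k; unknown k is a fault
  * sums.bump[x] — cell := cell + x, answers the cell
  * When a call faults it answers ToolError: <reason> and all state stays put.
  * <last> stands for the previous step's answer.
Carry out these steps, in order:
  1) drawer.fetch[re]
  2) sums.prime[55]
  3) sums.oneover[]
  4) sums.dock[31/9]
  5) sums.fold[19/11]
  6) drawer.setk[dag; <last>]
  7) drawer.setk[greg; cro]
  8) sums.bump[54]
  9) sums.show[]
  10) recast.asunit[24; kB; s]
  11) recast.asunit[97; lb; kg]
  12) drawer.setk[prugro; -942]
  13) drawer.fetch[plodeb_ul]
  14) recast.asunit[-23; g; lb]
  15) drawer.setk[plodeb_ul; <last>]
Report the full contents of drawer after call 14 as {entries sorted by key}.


Calling fetch on k='re', and observe ToolError: no such key re.
Now I run prime on x='55': 55.
Then oneover, → 1/55.
Now I run dock on x='31/9', — result: -1696/495.
Then fold on x='19/11', giving -32224/5445.
I try setk on k='dag', v='<last>', → nil.
I try setk on k='greg', v='cro', yielding nil.
Now I run bump on x='54', yielding 261806/5445.
Invoking show: 261806/5445.
Then asunit on v='24', u_from='kB', u_to='s', and get ToolError: incompatible units.
I call asunit on v='97', u_from='lb', u_to='kg', which returns 4399845989/100000000.
Now I run setk on k='prugro', v='-942', and observe nefivump.
Next I call fetch on k='plodeb_ul': ToolError: no such key plodeb_ul.
Now I run asunit on v='-23', u_from='g', u_to='lb', — result: -2300000/45359237.
Then setk on k='plodeb_ul', v='<last>', giving nil.

Answer: {crorn=dafi, dag=-32224/5445, fland=503, greg=cro, prugro=-942}


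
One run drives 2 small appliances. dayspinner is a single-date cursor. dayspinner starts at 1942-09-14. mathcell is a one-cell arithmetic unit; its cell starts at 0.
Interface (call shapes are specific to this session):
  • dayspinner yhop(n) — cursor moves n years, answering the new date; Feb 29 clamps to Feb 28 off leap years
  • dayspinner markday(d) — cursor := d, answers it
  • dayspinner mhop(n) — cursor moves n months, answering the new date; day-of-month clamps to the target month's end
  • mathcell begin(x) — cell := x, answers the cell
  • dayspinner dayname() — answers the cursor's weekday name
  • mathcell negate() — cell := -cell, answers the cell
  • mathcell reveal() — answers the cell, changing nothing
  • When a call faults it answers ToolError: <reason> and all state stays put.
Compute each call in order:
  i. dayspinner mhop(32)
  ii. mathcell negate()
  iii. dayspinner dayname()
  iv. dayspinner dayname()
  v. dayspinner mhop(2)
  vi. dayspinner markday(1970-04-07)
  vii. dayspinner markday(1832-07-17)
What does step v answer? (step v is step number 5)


Answer: 1945-07-14

Derivation:
CALL dayspinner mhop[n=32]
RET  1945-05-14
CALL mathcell negate[]
RET  0
CALL dayspinner dayname[]
RET  Monday
CALL dayspinner dayname[]
RET  Monday
CALL dayspinner mhop[n=2]
RET  1945-07-14
CALL dayspinner markday[d=1970-04-07]
RET  1970-04-07
CALL dayspinner markday[d=1832-07-17]
RET  1832-07-17


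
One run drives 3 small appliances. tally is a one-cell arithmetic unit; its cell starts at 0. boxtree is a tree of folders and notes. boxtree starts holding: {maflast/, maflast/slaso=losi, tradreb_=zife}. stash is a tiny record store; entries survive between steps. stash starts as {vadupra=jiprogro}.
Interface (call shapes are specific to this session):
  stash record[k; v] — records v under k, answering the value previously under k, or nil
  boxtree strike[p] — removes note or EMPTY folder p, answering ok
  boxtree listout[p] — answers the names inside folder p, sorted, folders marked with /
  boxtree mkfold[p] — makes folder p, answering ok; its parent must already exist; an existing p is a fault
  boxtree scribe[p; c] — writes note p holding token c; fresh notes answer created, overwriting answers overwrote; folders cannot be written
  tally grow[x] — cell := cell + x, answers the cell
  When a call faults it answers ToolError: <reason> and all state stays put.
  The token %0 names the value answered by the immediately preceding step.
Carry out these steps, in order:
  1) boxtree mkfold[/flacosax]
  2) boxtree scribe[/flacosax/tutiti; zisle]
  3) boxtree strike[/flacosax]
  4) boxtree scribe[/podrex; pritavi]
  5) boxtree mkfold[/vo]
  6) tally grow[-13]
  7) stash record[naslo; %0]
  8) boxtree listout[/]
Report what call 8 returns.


Answer: [flacosax/, maflast/, podrex, tradreb_, vo/]

Derivation:
;; 1. boxtree mkfold(p→/flacosax) => ok
;; 2. boxtree scribe(p→/flacosax/tutiti, c→zisle) => created
;; 3. boxtree strike(p→/flacosax) => ToolError: not empty
;; 4. boxtree scribe(p→/podrex, c→pritavi) => created
;; 5. boxtree mkfold(p→/vo) => ok
;; 6. tally grow(x→-13) => -13
;; 7. stash record(k→naslo, v→%0) => nil
;; 8. boxtree listout(p→/) => [flacosax/, maflast/, podrex, tradreb_, vo/]


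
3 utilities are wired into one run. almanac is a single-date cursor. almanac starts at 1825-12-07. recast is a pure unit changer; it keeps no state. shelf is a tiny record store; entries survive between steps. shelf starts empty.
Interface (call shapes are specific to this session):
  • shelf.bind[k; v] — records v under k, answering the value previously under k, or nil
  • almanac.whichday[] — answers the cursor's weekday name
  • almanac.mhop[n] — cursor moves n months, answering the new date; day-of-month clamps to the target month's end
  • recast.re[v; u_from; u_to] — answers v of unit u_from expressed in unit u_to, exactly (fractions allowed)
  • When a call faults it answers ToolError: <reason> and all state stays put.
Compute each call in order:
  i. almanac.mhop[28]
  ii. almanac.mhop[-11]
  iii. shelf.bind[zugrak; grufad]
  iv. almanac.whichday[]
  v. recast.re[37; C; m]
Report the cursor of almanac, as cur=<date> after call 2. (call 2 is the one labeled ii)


! almanac.mhop(28) ~> 1828-04-07
! almanac.mhop(-11) ~> 1827-05-07
! shelf.bind(zugrak, grufad) ~> nil
! almanac.whichday() ~> Monday
! recast.re(37, C, m) ~> ToolError: incompatible units

Answer: cur=1827-05-07


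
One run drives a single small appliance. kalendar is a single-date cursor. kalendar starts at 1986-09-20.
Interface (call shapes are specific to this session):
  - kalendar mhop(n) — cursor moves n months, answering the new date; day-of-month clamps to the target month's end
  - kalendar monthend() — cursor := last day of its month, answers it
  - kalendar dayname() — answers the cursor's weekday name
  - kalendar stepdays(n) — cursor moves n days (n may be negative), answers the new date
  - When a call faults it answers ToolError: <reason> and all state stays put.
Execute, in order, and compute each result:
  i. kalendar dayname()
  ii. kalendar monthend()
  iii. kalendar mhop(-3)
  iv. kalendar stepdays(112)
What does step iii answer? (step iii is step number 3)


→ kalendar dayname()
← Saturday
→ kalendar monthend()
← 1986-09-30
→ kalendar mhop(n: -3)
← 1986-06-30
→ kalendar stepdays(n: 112)
← 1986-10-20

Answer: 1986-06-30


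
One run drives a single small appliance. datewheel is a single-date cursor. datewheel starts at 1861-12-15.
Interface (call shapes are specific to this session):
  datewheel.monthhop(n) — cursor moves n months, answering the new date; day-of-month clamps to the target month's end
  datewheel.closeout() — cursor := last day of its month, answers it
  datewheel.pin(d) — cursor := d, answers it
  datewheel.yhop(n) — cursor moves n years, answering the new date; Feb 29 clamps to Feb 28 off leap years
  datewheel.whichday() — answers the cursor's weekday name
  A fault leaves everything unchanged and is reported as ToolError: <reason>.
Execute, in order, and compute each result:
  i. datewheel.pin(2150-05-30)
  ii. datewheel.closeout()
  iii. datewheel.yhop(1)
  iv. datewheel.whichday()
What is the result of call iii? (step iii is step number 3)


I call pin using d='2150-05-30', — result: 2150-05-30.
I try closeout, which returns 2150-05-31.
I try yhop using n='1', and get 2151-05-31.
I invoke whichday(), and see Monday.

Answer: 2151-05-31


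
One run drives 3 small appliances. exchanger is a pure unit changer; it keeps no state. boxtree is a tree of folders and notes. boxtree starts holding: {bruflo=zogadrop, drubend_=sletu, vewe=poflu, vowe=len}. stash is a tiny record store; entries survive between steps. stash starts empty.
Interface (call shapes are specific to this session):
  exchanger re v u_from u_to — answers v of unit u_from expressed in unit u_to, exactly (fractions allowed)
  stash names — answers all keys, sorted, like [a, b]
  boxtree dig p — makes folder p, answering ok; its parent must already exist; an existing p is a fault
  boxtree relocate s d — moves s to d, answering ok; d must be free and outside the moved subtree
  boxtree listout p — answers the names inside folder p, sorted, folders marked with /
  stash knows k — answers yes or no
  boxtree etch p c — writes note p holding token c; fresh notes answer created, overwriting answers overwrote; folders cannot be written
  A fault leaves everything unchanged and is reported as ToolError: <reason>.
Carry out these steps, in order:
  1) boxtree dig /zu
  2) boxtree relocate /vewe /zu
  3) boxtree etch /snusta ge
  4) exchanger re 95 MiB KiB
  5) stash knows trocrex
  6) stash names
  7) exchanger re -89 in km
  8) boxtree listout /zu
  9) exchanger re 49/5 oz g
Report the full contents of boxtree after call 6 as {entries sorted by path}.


> boxtree dig p→/zu
= ok
> boxtree relocate s→/vewe d→/zu
= ToolError: exists
> boxtree etch p→/snusta c→ge
= created
> exchanger re v→95 u_from→MiB u_to→KiB
= 97280
> stash knows k→trocrex
= no
> stash names
= []
> exchanger re v→-89 u_from→in u_to→km
= -11303/5000000
> boxtree listout p→/zu
= []
> exchanger re v→49/5 u_from→oz u_to→g
= 2222602613/8000000

Answer: {bruflo=zogadrop, drubend_=sletu, snusta=ge, vewe=poflu, vowe=len, zu/}


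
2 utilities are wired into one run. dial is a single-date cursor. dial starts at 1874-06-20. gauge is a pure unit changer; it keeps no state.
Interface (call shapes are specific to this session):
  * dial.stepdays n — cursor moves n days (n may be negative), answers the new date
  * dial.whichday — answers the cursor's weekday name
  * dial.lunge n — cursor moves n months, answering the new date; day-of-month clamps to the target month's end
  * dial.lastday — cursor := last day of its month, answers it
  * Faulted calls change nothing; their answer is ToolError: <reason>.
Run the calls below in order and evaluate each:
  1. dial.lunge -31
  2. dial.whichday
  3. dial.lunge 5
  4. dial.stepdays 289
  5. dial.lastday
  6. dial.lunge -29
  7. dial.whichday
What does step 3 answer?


Answer: 1872-04-20

Derivation:
-- 1. dial.lunge(n='-31') ~> 1871-11-20
-- 2. dial.whichday() ~> Monday
-- 3. dial.lunge(n='5') ~> 1872-04-20
-- 4. dial.stepdays(n='289') ~> 1873-02-03
-- 5. dial.lastday() ~> 1873-02-28
-- 6. dial.lunge(n='-29') ~> 1870-09-28
-- 7. dial.whichday() ~> Wednesday


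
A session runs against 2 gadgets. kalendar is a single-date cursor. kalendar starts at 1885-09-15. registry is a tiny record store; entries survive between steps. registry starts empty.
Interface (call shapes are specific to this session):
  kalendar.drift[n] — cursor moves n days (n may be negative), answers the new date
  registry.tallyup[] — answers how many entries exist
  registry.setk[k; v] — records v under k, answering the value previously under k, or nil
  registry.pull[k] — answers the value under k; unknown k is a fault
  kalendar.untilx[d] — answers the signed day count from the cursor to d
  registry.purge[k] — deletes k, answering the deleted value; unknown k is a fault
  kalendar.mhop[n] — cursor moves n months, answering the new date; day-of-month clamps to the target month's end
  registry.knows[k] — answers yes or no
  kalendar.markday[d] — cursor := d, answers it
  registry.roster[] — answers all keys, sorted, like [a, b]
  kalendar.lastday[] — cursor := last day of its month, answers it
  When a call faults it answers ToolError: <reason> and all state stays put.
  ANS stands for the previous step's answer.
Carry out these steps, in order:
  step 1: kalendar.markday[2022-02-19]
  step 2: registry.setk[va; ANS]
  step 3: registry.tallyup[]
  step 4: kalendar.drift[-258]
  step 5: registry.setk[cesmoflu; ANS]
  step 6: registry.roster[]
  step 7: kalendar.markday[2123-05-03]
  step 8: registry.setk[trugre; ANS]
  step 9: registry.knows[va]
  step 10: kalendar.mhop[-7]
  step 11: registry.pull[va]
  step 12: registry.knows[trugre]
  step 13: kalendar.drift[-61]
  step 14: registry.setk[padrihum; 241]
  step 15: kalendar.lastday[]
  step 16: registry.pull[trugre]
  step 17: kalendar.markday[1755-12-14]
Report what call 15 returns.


-> kalendar.markday(d=2022-02-19)
<- 2022-02-19
-> registry.setk(k=va, v=ANS)
<- nil
-> registry.tallyup()
<- 1
-> kalendar.drift(n=-258)
<- 2021-06-06
-> registry.setk(k=cesmoflu, v=ANS)
<- nil
-> registry.roster()
<- [cesmoflu, va]
-> kalendar.markday(d=2123-05-03)
<- 2123-05-03
-> registry.setk(k=trugre, v=ANS)
<- nil
-> registry.knows(k=va)
<- yes
-> kalendar.mhop(n=-7)
<- 2122-10-03
-> registry.pull(k=va)
<- 2022-02-19
-> registry.knows(k=trugre)
<- yes
-> kalendar.drift(n=-61)
<- 2122-08-03
-> registry.setk(k=padrihum, v=241)
<- nil
-> kalendar.lastday()
<- 2122-08-31
-> registry.pull(k=trugre)
<- 2123-05-03
-> kalendar.markday(d=1755-12-14)
<- 1755-12-14

Answer: 2122-08-31


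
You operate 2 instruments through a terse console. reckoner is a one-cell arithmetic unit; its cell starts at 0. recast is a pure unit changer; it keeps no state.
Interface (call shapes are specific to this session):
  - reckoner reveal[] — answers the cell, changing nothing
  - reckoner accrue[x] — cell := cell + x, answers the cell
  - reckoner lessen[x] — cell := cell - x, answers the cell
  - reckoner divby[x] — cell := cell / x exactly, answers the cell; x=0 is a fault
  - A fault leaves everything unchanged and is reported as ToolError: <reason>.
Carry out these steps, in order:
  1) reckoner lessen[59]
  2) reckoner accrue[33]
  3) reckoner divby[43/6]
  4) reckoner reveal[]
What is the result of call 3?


Answer: -156/43

Derivation:
% reckoner lessen x='59'
:: -59
% reckoner accrue x='33'
:: -26
% reckoner divby x='43/6'
:: -156/43
% reckoner reveal
:: -156/43


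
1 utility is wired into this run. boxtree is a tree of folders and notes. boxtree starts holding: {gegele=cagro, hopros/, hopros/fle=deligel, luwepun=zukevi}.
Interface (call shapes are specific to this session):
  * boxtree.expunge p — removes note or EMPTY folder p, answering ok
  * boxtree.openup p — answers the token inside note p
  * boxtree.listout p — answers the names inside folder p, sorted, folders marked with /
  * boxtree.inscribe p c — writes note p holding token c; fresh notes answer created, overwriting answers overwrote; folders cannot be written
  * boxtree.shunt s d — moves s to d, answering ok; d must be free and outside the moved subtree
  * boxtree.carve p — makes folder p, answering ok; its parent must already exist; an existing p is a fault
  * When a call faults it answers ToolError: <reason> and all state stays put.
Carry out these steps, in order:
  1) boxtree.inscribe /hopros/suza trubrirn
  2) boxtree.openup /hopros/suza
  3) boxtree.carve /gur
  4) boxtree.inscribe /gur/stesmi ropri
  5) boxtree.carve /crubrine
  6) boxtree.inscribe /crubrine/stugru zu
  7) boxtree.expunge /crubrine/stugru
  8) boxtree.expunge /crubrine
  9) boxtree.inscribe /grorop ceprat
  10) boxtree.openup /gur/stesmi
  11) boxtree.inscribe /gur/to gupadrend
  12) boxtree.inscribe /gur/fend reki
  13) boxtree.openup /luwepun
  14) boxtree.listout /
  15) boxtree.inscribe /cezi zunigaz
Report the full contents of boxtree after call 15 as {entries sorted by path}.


CALL inscribe[/hopros/suza; trubrirn]
RET  created
CALL openup[/hopros/suza]
RET  trubrirn
CALL carve[/gur]
RET  ok
CALL inscribe[/gur/stesmi; ropri]
RET  created
CALL carve[/crubrine]
RET  ok
CALL inscribe[/crubrine/stugru; zu]
RET  created
CALL expunge[/crubrine/stugru]
RET  ok
CALL expunge[/crubrine]
RET  ok
CALL inscribe[/grorop; ceprat]
RET  created
CALL openup[/gur/stesmi]
RET  ropri
CALL inscribe[/gur/to; gupadrend]
RET  created
CALL inscribe[/gur/fend; reki]
RET  created
CALL openup[/luwepun]
RET  zukevi
CALL listout[/]
RET  [gegele, grorop, gur/, hopros/, luwepun]
CALL inscribe[/cezi; zunigaz]
RET  created

Answer: {cezi=zunigaz, gegele=cagro, grorop=ceprat, gur/, gur/fend=reki, gur/stesmi=ropri, gur/to=gupadrend, hopros/, hopros/fle=deligel, hopros/suza=trubrirn, luwepun=zukevi}


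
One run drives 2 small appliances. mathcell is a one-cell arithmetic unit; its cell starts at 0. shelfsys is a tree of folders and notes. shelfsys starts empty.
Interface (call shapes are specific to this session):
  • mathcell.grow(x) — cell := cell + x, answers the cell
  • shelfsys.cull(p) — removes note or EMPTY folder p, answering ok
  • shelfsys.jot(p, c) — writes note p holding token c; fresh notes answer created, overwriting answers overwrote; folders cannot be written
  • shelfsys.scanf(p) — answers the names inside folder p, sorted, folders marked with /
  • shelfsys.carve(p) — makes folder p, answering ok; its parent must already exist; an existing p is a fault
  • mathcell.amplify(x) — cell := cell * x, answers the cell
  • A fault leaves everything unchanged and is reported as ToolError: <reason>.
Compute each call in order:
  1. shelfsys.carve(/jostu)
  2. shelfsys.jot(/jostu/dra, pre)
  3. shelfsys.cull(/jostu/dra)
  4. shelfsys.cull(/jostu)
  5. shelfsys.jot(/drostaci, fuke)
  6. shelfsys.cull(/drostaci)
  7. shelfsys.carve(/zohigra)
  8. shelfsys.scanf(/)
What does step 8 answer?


;; carve(p='/jostu') => ok
;; jot(p='/jostu/dra', c='pre') => created
;; cull(p='/jostu/dra') => ok
;; cull(p='/jostu') => ok
;; jot(p='/drostaci', c='fuke') => created
;; cull(p='/drostaci') => ok
;; carve(p='/zohigra') => ok
;; scanf(p='/') => [zohigra/]

Answer: [zohigra/]


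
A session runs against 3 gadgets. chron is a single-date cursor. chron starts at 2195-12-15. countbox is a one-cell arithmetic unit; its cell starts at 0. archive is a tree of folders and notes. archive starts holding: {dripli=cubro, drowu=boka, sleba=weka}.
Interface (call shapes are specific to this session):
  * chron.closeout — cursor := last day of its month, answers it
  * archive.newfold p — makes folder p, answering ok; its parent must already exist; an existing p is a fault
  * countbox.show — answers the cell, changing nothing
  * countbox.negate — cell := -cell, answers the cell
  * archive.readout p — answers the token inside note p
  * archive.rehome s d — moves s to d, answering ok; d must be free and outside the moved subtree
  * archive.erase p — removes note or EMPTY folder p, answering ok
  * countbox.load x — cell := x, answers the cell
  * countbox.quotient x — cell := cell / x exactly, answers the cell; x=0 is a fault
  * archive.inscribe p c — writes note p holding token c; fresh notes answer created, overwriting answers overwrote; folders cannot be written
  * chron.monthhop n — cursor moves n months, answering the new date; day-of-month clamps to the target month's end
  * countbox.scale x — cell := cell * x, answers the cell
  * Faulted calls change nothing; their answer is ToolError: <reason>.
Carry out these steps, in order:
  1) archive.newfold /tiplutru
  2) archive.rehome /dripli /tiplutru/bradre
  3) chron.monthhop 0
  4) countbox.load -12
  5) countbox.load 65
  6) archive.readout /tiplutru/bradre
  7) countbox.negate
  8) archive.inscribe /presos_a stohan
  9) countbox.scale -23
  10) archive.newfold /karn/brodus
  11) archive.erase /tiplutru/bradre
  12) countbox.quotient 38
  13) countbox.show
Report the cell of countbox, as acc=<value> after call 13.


Answer: acc=1495/38

Derivation:
Do: archive.newfold[p→/tiplutru]
See: ok
Do: archive.rehome[s→/dripli; d→/tiplutru/bradre]
See: ok
Do: chron.monthhop[n→0]
See: 2195-12-15
Do: countbox.load[x→-12]
See: -12
Do: countbox.load[x→65]
See: 65
Do: archive.readout[p→/tiplutru/bradre]
See: cubro
Do: countbox.negate[]
See: -65
Do: archive.inscribe[p→/presos_a; c→stohan]
See: created
Do: countbox.scale[x→-23]
See: 1495
Do: archive.newfold[p→/karn/brodus]
See: ToolError: no parent
Do: archive.erase[p→/tiplutru/bradre]
See: ok
Do: countbox.quotient[x→38]
See: 1495/38
Do: countbox.show[]
See: 1495/38


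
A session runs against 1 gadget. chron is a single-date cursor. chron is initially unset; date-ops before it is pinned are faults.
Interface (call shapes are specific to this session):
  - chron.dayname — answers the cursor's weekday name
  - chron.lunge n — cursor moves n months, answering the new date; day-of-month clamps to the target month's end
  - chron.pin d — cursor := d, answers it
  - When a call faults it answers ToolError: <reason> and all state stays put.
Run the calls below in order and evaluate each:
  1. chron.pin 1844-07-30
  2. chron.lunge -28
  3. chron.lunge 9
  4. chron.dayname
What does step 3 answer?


% 1. chron.pin(d: 1844-07-30) => 1844-07-30
% 2. chron.lunge(n: -28) => 1842-03-30
% 3. chron.lunge(n: 9) => 1842-12-30
% 4. chron.dayname() => Friday

Answer: 1842-12-30


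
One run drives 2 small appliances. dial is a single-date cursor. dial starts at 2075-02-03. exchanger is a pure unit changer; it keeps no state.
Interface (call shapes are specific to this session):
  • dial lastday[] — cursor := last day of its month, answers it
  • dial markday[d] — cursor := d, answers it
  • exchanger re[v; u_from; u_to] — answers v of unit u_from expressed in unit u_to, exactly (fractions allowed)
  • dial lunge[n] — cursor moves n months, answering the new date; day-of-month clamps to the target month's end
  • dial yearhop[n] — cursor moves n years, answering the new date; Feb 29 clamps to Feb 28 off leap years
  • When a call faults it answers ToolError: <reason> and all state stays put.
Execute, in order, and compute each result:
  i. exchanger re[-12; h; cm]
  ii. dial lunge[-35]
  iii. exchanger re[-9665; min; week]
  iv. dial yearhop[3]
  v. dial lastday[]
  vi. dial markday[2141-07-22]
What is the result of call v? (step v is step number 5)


Answer: 2075-03-31

Derivation:
·→ exchanger re(v→-12, u_from→h, u_to→cm)
·← ToolError: incompatible units
·→ dial lunge(n→-35)
·← 2072-03-03
·→ exchanger re(v→-9665, u_from→min, u_to→week)
·← -1933/2016
·→ dial yearhop(n→3)
·← 2075-03-03
·→ dial lastday()
·← 2075-03-31
·→ dial markday(d→2141-07-22)
·← 2141-07-22


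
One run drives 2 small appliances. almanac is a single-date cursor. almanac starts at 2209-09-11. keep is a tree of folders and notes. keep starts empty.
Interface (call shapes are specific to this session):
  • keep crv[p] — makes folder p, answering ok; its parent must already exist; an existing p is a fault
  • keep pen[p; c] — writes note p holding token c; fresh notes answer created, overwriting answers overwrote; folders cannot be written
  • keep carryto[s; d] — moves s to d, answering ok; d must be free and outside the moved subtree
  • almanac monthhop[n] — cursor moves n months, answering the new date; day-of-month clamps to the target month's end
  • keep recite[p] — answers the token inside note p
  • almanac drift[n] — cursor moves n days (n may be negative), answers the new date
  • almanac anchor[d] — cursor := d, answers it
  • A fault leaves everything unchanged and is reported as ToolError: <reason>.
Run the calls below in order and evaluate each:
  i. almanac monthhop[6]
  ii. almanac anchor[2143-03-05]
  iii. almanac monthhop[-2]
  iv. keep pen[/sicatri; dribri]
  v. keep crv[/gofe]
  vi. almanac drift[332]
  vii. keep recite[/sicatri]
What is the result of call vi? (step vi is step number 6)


Answer: 2143-12-03

Derivation:
// almanac monthhop(n: 6) ~> 2210-03-11
// almanac anchor(d: 2143-03-05) ~> 2143-03-05
// almanac monthhop(n: -2) ~> 2143-01-05
// keep pen(p: /sicatri, c: dribri) ~> created
// keep crv(p: /gofe) ~> ok
// almanac drift(n: 332) ~> 2143-12-03
// keep recite(p: /sicatri) ~> dribri


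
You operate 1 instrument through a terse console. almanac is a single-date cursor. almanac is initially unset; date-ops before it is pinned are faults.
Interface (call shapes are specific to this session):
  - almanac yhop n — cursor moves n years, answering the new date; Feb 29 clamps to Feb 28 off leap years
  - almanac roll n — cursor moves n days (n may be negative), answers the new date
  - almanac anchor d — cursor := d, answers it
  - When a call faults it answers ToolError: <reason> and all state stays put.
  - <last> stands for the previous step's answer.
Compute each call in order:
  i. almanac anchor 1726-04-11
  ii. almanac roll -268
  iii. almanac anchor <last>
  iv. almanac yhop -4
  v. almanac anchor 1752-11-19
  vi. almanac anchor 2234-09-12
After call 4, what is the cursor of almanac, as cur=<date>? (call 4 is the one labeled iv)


Answer: cur=1721-07-17

Derivation:
·→ almanac anchor(1726-04-11)
·← 1726-04-11
·→ almanac roll(-268)
·← 1725-07-17
·→ almanac anchor(<last>)
·← 1725-07-17
·→ almanac yhop(-4)
·← 1721-07-17
·→ almanac anchor(1752-11-19)
·← 1752-11-19
·→ almanac anchor(2234-09-12)
·← 2234-09-12


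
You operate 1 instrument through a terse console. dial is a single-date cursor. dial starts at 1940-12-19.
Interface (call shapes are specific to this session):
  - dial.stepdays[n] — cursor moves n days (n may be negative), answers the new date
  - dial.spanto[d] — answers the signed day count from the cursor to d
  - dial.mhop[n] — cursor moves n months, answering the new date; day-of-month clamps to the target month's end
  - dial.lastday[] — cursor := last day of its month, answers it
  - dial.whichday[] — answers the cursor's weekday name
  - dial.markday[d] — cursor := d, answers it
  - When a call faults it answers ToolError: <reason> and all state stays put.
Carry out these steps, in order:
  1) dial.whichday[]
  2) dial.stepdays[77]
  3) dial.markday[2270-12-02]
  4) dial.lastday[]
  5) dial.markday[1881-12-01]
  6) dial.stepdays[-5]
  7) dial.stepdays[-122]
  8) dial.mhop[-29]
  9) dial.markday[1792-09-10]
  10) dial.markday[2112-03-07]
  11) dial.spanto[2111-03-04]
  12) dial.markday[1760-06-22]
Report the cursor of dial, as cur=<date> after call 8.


>> whichday()
<< Thursday
>> stepdays(n→77)
<< 1941-03-06
>> markday(d→2270-12-02)
<< 2270-12-02
>> lastday()
<< 2270-12-31
>> markday(d→1881-12-01)
<< 1881-12-01
>> stepdays(n→-5)
<< 1881-11-26
>> stepdays(n→-122)
<< 1881-07-27
>> mhop(n→-29)
<< 1879-02-27
>> markday(d→1792-09-10)
<< 1792-09-10
>> markday(d→2112-03-07)
<< 2112-03-07
>> spanto(d→2111-03-04)
<< -369
>> markday(d→1760-06-22)
<< 1760-06-22

Answer: cur=1879-02-27


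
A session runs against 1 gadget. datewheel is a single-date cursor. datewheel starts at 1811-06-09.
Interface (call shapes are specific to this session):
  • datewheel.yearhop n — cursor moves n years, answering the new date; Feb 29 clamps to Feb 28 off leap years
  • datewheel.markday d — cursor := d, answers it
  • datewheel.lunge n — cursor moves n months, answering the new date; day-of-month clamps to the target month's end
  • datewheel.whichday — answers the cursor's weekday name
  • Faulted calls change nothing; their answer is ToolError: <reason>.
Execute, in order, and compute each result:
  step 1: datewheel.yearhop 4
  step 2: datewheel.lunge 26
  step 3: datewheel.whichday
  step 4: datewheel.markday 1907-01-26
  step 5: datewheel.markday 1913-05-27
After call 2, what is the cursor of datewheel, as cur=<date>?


Answer: cur=1817-08-09

Derivation:
I use datewheel.yearhop passing 4, and see 1815-06-09.
Invoking datewheel.lunge passing 26: 1817-08-09.
I use datewheel.whichday, — result: Saturday.
Then datewheel.markday passing 1907-01-26, and see 1907-01-26.
Invoking datewheel.markday passing 1913-05-27, which returns 1913-05-27.


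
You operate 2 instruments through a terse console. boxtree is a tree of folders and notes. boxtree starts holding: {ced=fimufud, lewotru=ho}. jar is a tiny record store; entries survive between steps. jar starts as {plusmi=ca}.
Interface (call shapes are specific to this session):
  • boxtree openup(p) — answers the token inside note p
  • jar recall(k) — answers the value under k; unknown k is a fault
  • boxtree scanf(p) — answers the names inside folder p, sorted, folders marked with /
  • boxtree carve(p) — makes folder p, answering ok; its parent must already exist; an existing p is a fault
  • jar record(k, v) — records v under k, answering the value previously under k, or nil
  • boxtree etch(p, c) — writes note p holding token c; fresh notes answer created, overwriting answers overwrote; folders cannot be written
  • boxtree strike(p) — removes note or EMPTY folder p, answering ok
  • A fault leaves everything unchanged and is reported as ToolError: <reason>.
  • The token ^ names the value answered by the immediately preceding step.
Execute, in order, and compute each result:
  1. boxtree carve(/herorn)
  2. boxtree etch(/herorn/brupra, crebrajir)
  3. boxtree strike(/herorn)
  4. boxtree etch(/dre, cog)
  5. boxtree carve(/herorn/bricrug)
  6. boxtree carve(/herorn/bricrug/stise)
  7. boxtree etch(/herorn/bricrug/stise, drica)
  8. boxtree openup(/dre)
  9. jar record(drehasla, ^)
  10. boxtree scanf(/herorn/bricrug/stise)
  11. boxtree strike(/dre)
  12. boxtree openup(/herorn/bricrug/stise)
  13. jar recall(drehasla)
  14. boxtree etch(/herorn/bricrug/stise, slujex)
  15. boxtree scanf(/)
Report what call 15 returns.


Next I call boxtree carve on p='/herorn', → ok.
I use boxtree etch on p='/herorn/brupra', c='crebrajir', giving created.
Calling boxtree strike on p='/herorn', → ToolError: not empty.
Next I call boxtree etch on p='/dre', c='cog', and get created.
Using boxtree carve on p='/herorn/bricrug', giving ok.
Next I call boxtree carve on p='/herorn/bricrug/stise', and see ok.
Then boxtree etch on p='/herorn/bricrug/stise', c='drica': ToolError: is a directory.
I try boxtree openup on p='/dre', and observe cog.
I use jar record on k='drehasla', v='^', and see nil.
Invoking boxtree scanf on p='/herorn/bricrug/stise', → [].
I invoke boxtree strike on p='/dre', — result: ok.
Using boxtree openup on p='/herorn/bricrug/stise', and get ToolError: is a directory.
Now I run jar recall on k='drehasla': cog.
Calling boxtree etch on p='/herorn/bricrug/stise', c='slujex', and get ToolError: is a directory.
Calling boxtree scanf on p='/', and see [ced, herorn/, lewotru].

Answer: [ced, herorn/, lewotru]
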